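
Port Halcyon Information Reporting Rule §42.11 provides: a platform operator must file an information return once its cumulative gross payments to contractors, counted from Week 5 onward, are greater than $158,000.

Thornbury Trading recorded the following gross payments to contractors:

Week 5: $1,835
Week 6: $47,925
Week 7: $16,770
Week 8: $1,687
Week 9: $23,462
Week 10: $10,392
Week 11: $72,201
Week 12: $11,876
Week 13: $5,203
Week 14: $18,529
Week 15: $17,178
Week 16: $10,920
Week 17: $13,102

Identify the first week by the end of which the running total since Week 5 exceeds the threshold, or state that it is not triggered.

Week 11

Through Week 5: $1,835
Through Week 6: $49,760
Through Week 7: $66,530
Through Week 8: $68,217
Through Week 9: $91,679
Through Week 10: $102,071
Through Week 11: $174,272 ← exceeds threshold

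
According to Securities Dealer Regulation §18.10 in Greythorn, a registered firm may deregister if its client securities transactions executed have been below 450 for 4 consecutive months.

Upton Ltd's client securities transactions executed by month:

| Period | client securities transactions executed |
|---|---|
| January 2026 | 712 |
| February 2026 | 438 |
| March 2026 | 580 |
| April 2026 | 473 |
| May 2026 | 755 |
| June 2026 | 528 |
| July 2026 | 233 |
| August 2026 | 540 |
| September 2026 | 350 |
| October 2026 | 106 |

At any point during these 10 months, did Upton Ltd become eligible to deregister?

Months below 450: February 2026, July 2026, September 2026, October 2026.
Longest run of consecutive months below the threshold: 2.
2 < 4, so Upton Ltd never became eligible.

No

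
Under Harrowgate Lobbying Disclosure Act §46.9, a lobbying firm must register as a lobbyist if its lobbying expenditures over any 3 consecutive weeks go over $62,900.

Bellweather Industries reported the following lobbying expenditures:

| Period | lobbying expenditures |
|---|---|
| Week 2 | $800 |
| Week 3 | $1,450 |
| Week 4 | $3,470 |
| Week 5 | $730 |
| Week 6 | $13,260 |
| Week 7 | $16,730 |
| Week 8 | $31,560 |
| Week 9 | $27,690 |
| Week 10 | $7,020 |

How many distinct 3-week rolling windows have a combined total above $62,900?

2

Week 2–Week 4: $800 + $1,450 + $3,470 = $5,720 (under)
Week 3–Week 5: $1,450 + $3,470 + $730 = $5,650 (under)
Week 4–Week 6: $3,470 + $730 + $13,260 = $17,460 (under)
Week 5–Week 7: $730 + $13,260 + $16,730 = $30,720 (under)
Week 6–Week 8: $13,260 + $16,730 + $31,560 = $61,550 (under)
Week 7–Week 9: $16,730 + $31,560 + $27,690 = $75,980 (over)
Week 8–Week 10: $31,560 + $27,690 + $7,020 = $66,270 (over)
2 windows exceed the threshold.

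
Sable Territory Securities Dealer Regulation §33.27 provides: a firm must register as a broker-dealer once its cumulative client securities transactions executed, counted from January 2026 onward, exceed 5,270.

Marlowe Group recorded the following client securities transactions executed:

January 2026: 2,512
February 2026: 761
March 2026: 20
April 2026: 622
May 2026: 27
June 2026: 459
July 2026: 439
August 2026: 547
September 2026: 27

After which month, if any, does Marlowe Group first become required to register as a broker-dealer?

Through January 2026: 2,512
Through February 2026: 3,273
Through March 2026: 3,293
Through April 2026: 3,915
Through May 2026: 3,942
Through June 2026: 4,401
Through July 2026: 4,840
Through August 2026: 5,387 ← exceeds threshold

August 2026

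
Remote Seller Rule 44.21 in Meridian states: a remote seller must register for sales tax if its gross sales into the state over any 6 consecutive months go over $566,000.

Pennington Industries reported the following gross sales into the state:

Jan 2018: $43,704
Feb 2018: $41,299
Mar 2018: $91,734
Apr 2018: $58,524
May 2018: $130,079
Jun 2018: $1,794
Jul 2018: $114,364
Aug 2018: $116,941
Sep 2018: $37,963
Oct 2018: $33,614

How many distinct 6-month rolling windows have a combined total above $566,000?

Jan 2018–Jun 2018: $43,704 + $41,299 + $91,734 + $58,524 + $130,079 + $1,794 = $367,134 (under)
Feb 2018–Jul 2018: $41,299 + $91,734 + $58,524 + $130,079 + $1,794 + $114,364 = $437,794 (under)
Mar 2018–Aug 2018: $91,734 + $58,524 + $130,079 + $1,794 + $114,364 + $116,941 = $513,436 (under)
Apr 2018–Sep 2018: $58,524 + $130,079 + $1,794 + $114,364 + $116,941 + $37,963 = $459,665 (under)
May 2018–Oct 2018: $130,079 + $1,794 + $114,364 + $116,941 + $37,963 + $33,614 = $434,755 (under)
0 windows exceed the threshold.

0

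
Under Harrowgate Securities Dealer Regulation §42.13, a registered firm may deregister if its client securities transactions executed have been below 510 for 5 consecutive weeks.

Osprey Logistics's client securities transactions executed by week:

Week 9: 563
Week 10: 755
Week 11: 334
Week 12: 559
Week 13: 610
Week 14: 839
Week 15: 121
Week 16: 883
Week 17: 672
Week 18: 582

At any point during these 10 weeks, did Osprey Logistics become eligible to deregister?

Weeks below 510: Week 11, Week 15.
Longest run of consecutive weeks below the threshold: 1.
1 < 5, so Osprey Logistics never became eligible.

No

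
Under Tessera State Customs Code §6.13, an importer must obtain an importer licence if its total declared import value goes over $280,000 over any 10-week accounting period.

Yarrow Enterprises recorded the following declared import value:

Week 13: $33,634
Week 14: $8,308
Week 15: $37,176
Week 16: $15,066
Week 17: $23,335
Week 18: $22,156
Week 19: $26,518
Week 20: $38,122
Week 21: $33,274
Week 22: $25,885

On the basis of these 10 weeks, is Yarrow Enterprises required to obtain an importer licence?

No

Total declared import value: $33,634 + $8,308 + $37,176 + $15,066 + $23,335 + $22,156 + $26,518 + $38,122 + $33,274 + $25,885 = $263,474.
$263,474 ≤ $280,000, so the threshold is not exceeded.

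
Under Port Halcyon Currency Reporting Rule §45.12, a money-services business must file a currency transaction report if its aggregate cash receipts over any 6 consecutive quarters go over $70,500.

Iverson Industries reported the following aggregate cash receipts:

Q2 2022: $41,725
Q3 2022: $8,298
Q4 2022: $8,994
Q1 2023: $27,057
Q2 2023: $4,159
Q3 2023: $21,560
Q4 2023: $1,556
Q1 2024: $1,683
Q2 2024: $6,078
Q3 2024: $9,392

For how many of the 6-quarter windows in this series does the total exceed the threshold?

2

Q2 2022–Q3 2023: $41,725 + $8,298 + $8,994 + $27,057 + $4,159 + $21,560 = $111,793 (over)
Q3 2022–Q4 2023: $8,298 + $8,994 + $27,057 + $4,159 + $21,560 + $1,556 = $71,624 (over)
Q4 2022–Q1 2024: $8,994 + $27,057 + $4,159 + $21,560 + $1,556 + $1,683 = $65,009 (under)
Q1 2023–Q2 2024: $27,057 + $4,159 + $21,560 + $1,556 + $1,683 + $6,078 = $62,093 (under)
Q2 2023–Q3 2024: $4,159 + $21,560 + $1,556 + $1,683 + $6,078 + $9,392 = $44,428 (under)
2 windows exceed the threshold.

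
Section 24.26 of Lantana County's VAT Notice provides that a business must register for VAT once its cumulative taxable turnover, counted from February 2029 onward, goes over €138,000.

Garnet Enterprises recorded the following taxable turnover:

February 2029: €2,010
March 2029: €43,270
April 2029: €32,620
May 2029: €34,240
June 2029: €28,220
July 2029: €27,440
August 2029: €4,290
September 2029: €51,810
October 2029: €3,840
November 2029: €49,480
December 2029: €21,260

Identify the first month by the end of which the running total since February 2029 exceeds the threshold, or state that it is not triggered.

June 2029

Through February 2029: €2,010
Through March 2029: €45,280
Through April 2029: €77,900
Through May 2029: €112,140
Through June 2029: €140,360 ← exceeds threshold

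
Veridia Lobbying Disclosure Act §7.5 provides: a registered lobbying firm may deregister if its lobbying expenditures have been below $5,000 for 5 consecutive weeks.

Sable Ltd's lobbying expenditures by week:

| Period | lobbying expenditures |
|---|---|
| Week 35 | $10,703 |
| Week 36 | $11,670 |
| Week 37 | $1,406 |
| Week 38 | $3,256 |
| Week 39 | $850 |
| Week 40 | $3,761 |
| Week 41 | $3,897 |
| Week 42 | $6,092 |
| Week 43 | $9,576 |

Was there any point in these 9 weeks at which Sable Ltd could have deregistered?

Weeks below $5,000: Week 37, Week 38, Week 39, Week 40, Week 41.
Longest run of consecutive weeks below the threshold: 5.
5 ≥ 5, so Sable Ltd became eligible.

Yes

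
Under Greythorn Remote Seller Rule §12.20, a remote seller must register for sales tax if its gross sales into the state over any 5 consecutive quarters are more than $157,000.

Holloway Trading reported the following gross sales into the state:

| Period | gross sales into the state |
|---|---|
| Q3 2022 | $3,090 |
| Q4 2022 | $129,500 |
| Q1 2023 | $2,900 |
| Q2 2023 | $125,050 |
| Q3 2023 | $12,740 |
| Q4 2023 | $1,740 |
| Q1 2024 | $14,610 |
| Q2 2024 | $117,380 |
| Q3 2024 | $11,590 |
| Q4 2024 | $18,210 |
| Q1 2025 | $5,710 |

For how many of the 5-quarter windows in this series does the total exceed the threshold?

Q3 2022–Q3 2023: $3,090 + $129,500 + $2,900 + $125,050 + $12,740 = $273,280 (over)
Q4 2022–Q4 2023: $129,500 + $2,900 + $125,050 + $12,740 + $1,740 = $271,930 (over)
Q1 2023–Q1 2024: $2,900 + $125,050 + $12,740 + $1,740 + $14,610 = $157,040 (over)
Q2 2023–Q2 2024: $125,050 + $12,740 + $1,740 + $14,610 + $117,380 = $271,520 (over)
Q3 2023–Q3 2024: $12,740 + $1,740 + $14,610 + $117,380 + $11,590 = $158,060 (over)
Q4 2023–Q4 2024: $1,740 + $14,610 + $117,380 + $11,590 + $18,210 = $163,530 (over)
Q1 2024–Q1 2025: $14,610 + $117,380 + $11,590 + $18,210 + $5,710 = $167,500 (over)
7 windows exceed the threshold.

7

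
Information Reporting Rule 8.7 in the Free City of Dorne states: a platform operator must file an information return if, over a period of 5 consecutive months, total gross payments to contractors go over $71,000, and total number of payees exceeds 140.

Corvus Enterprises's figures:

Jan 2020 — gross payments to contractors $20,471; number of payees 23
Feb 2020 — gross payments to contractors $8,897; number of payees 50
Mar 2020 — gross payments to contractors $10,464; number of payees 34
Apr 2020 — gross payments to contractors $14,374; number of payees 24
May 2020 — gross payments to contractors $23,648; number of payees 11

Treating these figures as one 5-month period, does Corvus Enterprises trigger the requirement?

Total gross payments to contractors: $20,471 + $8,897 + $10,464 + $14,374 + $23,648 = $77,854 (> $71,000).
Total number of payees: 23 + 50 + 34 + 24 + 11 = 142 (> 140).
The test is 'and': both thresholds are exceeded.

Yes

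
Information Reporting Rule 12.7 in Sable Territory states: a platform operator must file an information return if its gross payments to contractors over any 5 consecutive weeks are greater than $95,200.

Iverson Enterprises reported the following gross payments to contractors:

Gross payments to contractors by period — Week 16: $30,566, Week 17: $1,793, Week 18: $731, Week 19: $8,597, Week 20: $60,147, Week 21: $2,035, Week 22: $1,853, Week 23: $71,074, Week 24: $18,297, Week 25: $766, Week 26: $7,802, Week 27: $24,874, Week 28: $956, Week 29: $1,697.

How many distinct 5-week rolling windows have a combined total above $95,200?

5

Week 16–Week 20: $30,566 + $1,793 + $731 + $8,597 + $60,147 = $101,834 (over)
Week 17–Week 21: $1,793 + $731 + $8,597 + $60,147 + $2,035 = $73,303 (under)
Week 18–Week 22: $731 + $8,597 + $60,147 + $2,035 + $1,853 = $73,363 (under)
Week 19–Week 23: $8,597 + $60,147 + $2,035 + $1,853 + $71,074 = $143,706 (over)
Week 20–Week 24: $60,147 + $2,035 + $1,853 + $71,074 + $18,297 = $153,406 (over)
Week 21–Week 25: $2,035 + $1,853 + $71,074 + $18,297 + $766 = $94,025 (under)
Week 22–Week 26: $1,853 + $71,074 + $18,297 + $766 + $7,802 = $99,792 (over)
Week 23–Week 27: $71,074 + $18,297 + $766 + $7,802 + $24,874 = $122,813 (over)
Week 24–Week 28: $18,297 + $766 + $7,802 + $24,874 + $956 = $52,695 (under)
Week 25–Week 29: $766 + $7,802 + $24,874 + $956 + $1,697 = $36,095 (under)
5 windows exceed the threshold.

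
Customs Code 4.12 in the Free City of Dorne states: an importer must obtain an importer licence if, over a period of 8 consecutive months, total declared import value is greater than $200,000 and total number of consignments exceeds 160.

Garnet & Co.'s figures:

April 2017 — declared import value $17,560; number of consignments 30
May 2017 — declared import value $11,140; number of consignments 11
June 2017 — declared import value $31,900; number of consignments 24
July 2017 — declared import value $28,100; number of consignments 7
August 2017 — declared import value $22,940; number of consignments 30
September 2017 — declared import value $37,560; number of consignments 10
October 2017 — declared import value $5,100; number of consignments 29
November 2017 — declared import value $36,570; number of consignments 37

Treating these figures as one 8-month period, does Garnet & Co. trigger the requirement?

No

Total declared import value: $17,560 + $11,140 + $31,900 + $28,100 + $22,940 + $37,560 + $5,100 + $36,570 = $190,870 (≤ $200,000).
Total number of consignments: 30 + 11 + 24 + 7 + 30 + 10 + 29 + 37 = 178 (> 160).
The test is 'and': the rule requires both, and at least one is not exceeded.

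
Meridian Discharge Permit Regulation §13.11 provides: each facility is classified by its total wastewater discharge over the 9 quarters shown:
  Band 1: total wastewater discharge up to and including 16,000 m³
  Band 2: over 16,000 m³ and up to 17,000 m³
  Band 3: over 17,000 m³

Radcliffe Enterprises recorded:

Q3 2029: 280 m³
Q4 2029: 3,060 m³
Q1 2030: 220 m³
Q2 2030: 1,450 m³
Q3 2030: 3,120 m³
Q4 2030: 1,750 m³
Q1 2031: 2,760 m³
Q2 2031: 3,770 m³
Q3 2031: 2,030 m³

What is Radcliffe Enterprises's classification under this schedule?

Band 3

Total wastewater discharge: 280 m³ + 3,060 m³ + 220 m³ + 1,450 m³ + 3,120 m³ + 1,750 m³ + 2,760 m³ + 3,770 m³ + 2,030 m³ = 18,440 m³.
18,440 m³ > 17,000 m³, so Band 3 applies.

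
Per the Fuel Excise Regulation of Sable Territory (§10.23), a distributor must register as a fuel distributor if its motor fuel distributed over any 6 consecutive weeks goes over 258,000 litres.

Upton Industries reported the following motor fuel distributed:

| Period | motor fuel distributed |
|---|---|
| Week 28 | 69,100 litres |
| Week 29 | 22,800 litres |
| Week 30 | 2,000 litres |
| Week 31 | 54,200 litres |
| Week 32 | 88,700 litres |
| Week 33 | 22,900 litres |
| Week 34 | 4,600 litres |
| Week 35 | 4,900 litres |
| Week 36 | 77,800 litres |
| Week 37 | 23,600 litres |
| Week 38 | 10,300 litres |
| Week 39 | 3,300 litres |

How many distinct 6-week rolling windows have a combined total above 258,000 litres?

1

Week 28–Week 33: 69,100 litres + 22,800 litres + 2,000 litres + 54,200 litres + 88,700 litres + 22,900 litres = 259,700 litres (over)
Week 29–Week 34: 22,800 litres + 2,000 litres + 54,200 litres + 88,700 litres + 22,900 litres + 4,600 litres = 195,200 litres (under)
Week 30–Week 35: 2,000 litres + 54,200 litres + 88,700 litres + 22,900 litres + 4,600 litres + 4,900 litres = 177,300 litres (under)
Week 31–Week 36: 54,200 litres + 88,700 litres + 22,900 litres + 4,600 litres + 4,900 litres + 77,800 litres = 253,100 litres (under)
Week 32–Week 37: 88,700 litres + 22,900 litres + 4,600 litres + 4,900 litres + 77,800 litres + 23,600 litres = 222,500 litres (under)
Week 33–Week 38: 22,900 litres + 4,600 litres + 4,900 litres + 77,800 litres + 23,600 litres + 10,300 litres = 144,100 litres (under)
Week 34–Week 39: 4,600 litres + 4,900 litres + 77,800 litres + 23,600 litres + 10,300 litres + 3,300 litres = 124,500 litres (under)
1 window exceeds the threshold.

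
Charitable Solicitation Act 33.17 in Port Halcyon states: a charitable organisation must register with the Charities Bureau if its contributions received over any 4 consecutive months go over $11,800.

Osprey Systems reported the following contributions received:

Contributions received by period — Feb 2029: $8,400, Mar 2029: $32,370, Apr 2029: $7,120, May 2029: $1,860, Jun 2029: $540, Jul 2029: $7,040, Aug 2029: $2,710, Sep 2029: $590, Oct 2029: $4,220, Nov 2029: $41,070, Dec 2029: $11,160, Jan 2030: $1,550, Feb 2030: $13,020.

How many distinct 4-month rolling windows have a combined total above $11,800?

9

Feb 2029–May 2029: $8,400 + $32,370 + $7,120 + $1,860 = $49,750 (over)
Mar 2029–Jun 2029: $32,370 + $7,120 + $1,860 + $540 = $41,890 (over)
Apr 2029–Jul 2029: $7,120 + $1,860 + $540 + $7,040 = $16,560 (over)
May 2029–Aug 2029: $1,860 + $540 + $7,040 + $2,710 = $12,150 (over)
Jun 2029–Sep 2029: $540 + $7,040 + $2,710 + $590 = $10,880 (under)
Jul 2029–Oct 2029: $7,040 + $2,710 + $590 + $4,220 = $14,560 (over)
Aug 2029–Nov 2029: $2,710 + $590 + $4,220 + $41,070 = $48,590 (over)
Sep 2029–Dec 2029: $590 + $4,220 + $41,070 + $11,160 = $57,040 (over)
Oct 2029–Jan 2030: $4,220 + $41,070 + $11,160 + $1,550 = $58,000 (over)
Nov 2029–Feb 2030: $41,070 + $11,160 + $1,550 + $13,020 = $66,800 (over)
9 windows exceed the threshold.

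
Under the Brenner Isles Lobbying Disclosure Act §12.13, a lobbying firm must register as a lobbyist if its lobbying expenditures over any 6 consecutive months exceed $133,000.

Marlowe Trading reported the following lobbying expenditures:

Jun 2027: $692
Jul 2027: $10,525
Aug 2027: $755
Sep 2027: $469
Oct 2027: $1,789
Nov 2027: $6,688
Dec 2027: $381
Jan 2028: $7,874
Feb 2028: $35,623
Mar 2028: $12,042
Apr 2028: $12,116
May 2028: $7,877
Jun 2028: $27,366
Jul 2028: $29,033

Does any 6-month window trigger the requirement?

No

Jun 2027–Nov 2027: $692 + $10,525 + $755 + $469 + $1,789 + $6,688 = $20,918 (under)
Jul 2027–Dec 2027: $10,525 + $755 + $469 + $1,789 + $6,688 + $381 = $20,607 (under)
Aug 2027–Jan 2028: $755 + $469 + $1,789 + $6,688 + $381 + $7,874 = $17,956 (under)
Sep 2027–Feb 2028: $469 + $1,789 + $6,688 + $381 + $7,874 + $35,623 = $52,824 (under)
Oct 2027–Mar 2028: $1,789 + $6,688 + $381 + $7,874 + $35,623 + $12,042 = $64,397 (under)
Nov 2027–Apr 2028: $6,688 + $381 + $7,874 + $35,623 + $12,042 + $12,116 = $74,724 (under)
Dec 2027–May 2028: $381 + $7,874 + $35,623 + $12,042 + $12,116 + $7,877 = $75,913 (under)
Jan 2028–Jun 2028: $7,874 + $35,623 + $12,042 + $12,116 + $7,877 + $27,366 = $102,898 (under)
Feb 2028–Jul 2028: $35,623 + $12,042 + $12,116 + $7,877 + $27,366 + $29,033 = $124,057 (under)
No window exceeds $133,000.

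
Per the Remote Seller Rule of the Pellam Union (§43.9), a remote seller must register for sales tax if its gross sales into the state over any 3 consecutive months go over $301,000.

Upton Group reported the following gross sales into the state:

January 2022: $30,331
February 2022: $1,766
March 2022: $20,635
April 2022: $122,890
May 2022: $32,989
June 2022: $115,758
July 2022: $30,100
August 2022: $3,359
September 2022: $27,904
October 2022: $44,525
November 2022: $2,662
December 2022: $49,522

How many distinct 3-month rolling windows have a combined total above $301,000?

January 2022–March 2022: $30,331 + $1,766 + $20,635 = $52,732 (under)
February 2022–April 2022: $1,766 + $20,635 + $122,890 = $145,291 (under)
March 2022–May 2022: $20,635 + $122,890 + $32,989 = $176,514 (under)
April 2022–June 2022: $122,890 + $32,989 + $115,758 = $271,637 (under)
May 2022–July 2022: $32,989 + $115,758 + $30,100 = $178,847 (under)
June 2022–August 2022: $115,758 + $30,100 + $3,359 = $149,217 (under)
July 2022–September 2022: $30,100 + $3,359 + $27,904 = $61,363 (under)
August 2022–October 2022: $3,359 + $27,904 + $44,525 = $75,788 (under)
September 2022–November 2022: $27,904 + $44,525 + $2,662 = $75,091 (under)
October 2022–December 2022: $44,525 + $2,662 + $49,522 = $96,709 (under)
0 windows exceed the threshold.

0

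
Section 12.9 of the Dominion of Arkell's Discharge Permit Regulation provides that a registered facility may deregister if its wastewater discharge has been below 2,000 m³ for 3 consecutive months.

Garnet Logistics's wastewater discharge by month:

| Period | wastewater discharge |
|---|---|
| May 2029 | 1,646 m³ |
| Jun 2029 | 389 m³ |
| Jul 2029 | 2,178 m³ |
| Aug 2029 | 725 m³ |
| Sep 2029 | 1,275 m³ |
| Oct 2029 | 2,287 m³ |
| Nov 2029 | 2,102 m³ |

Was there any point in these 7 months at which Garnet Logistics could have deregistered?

No

Months below 2,000 m³: May 2029, Jun 2029, Aug 2029, Sep 2029.
Longest run of consecutive months below the threshold: 2.
2 < 3, so Garnet Logistics never became eligible.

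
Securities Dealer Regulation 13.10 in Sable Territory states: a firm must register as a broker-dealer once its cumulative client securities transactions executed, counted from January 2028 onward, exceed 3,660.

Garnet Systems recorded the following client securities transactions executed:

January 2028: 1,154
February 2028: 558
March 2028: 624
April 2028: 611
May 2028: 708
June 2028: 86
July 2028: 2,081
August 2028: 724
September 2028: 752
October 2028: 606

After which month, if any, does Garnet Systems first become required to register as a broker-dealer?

June 2028

Through January 2028: 1,154
Through February 2028: 1,712
Through March 2028: 2,336
Through April 2028: 2,947
Through May 2028: 3,655
Through June 2028: 3,741 ← exceeds threshold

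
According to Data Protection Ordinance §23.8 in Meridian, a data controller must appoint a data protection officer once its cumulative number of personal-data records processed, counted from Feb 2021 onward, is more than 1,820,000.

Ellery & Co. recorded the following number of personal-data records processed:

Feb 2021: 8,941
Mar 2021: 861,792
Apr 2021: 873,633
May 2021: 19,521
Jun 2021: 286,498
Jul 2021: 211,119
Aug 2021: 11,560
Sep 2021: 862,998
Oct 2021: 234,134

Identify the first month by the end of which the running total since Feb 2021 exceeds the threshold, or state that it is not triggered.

Through Feb 2021: 8,941
Through Mar 2021: 870,733
Through Apr 2021: 1,744,366
Through May 2021: 1,763,887
Through Jun 2021: 2,050,385 ← exceeds threshold

Jun 2021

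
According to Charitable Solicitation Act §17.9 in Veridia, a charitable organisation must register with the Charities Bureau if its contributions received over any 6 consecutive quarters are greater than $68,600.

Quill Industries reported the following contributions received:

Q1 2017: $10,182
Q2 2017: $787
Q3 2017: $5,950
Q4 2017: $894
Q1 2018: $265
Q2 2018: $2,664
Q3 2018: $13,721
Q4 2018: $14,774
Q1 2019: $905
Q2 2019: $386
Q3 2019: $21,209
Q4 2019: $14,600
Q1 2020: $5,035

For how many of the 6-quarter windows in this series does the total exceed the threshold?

0

Q1 2017–Q2 2018: $10,182 + $787 + $5,950 + $894 + $265 + $2,664 = $20,742 (under)
Q2 2017–Q3 2018: $787 + $5,950 + $894 + $265 + $2,664 + $13,721 = $24,281 (under)
Q3 2017–Q4 2018: $5,950 + $894 + $265 + $2,664 + $13,721 + $14,774 = $38,268 (under)
Q4 2017–Q1 2019: $894 + $265 + $2,664 + $13,721 + $14,774 + $905 = $33,223 (under)
Q1 2018–Q2 2019: $265 + $2,664 + $13,721 + $14,774 + $905 + $386 = $32,715 (under)
Q2 2018–Q3 2019: $2,664 + $13,721 + $14,774 + $905 + $386 + $21,209 = $53,659 (under)
Q3 2018–Q4 2019: $13,721 + $14,774 + $905 + $386 + $21,209 + $14,600 = $65,595 (under)
Q4 2018–Q1 2020: $14,774 + $905 + $386 + $21,209 + $14,600 + $5,035 = $56,909 (under)
0 windows exceed the threshold.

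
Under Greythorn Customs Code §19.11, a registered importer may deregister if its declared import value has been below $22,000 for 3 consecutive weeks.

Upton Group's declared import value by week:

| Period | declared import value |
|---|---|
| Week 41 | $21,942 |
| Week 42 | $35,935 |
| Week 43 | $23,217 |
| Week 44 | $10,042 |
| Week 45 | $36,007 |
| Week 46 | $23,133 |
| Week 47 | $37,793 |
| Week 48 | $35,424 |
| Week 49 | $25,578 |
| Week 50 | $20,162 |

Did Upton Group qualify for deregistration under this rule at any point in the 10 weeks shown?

No

Weeks below $22,000: Week 41, Week 44, Week 50.
Longest run of consecutive weeks below the threshold: 1.
1 < 3, so Upton Group never became eligible.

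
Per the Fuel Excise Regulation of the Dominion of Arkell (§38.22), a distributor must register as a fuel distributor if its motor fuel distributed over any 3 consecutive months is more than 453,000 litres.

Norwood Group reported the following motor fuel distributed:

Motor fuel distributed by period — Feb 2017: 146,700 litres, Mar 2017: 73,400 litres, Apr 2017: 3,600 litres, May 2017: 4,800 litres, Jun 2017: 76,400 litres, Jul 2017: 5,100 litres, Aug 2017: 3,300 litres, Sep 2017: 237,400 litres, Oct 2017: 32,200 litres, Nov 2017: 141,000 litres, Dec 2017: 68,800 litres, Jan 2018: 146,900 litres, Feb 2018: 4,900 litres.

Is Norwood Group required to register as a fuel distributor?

Feb 2017–Apr 2017: 146,700 litres + 73,400 litres + 3,600 litres = 223,700 litres (under)
Mar 2017–May 2017: 73,400 litres + 3,600 litres + 4,800 litres = 81,800 litres (under)
Apr 2017–Jun 2017: 3,600 litres + 4,800 litres + 76,400 litres = 84,800 litres (under)
May 2017–Jul 2017: 4,800 litres + 76,400 litres + 5,100 litres = 86,300 litres (under)
Jun 2017–Aug 2017: 76,400 litres + 5,100 litres + 3,300 litres = 84,800 litres (under)
Jul 2017–Sep 2017: 5,100 litres + 3,300 litres + 237,400 litres = 245,800 litres (under)
Aug 2017–Oct 2017: 3,300 litres + 237,400 litres + 32,200 litres = 272,900 litres (under)
Sep 2017–Nov 2017: 237,400 litres + 32,200 litres + 141,000 litres = 410,600 litres (under)
Oct 2017–Dec 2017: 32,200 litres + 141,000 litres + 68,800 litres = 242,000 litres (under)
Nov 2017–Jan 2018: 141,000 litres + 68,800 litres + 146,900 litres = 356,700 litres (under)
Dec 2017–Feb 2018: 68,800 litres + 146,900 litres + 4,900 litres = 220,600 litres (under)
No window exceeds 453,000 litres.

No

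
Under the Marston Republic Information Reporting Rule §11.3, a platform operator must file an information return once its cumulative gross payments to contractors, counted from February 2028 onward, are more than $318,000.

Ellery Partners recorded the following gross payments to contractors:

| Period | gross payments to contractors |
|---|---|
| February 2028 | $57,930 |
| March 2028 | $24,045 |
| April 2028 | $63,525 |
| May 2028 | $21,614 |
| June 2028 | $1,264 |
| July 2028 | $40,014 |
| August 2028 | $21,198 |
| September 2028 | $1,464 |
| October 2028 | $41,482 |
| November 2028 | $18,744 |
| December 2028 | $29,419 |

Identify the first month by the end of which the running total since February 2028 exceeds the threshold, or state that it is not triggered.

December 2028

Through February 2028: $57,930
Through March 2028: $81,975
Through April 2028: $145,500
Through May 2028: $167,114
Through June 2028: $168,378
Through July 2028: $208,392
Through August 2028: $229,590
Through September 2028: $231,054
Through October 2028: $272,536
Through November 2028: $291,280
Through December 2028: $320,699 ← exceeds threshold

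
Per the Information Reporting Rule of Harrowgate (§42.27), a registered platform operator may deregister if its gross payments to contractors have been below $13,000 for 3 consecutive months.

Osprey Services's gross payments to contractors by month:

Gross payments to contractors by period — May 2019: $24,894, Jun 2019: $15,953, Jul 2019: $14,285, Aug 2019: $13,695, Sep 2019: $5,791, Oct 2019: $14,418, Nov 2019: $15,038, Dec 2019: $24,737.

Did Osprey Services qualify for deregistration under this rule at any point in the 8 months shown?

No

Months below $13,000: Sep 2019.
Longest run of consecutive months below the threshold: 1.
1 < 3, so Osprey Services never became eligible.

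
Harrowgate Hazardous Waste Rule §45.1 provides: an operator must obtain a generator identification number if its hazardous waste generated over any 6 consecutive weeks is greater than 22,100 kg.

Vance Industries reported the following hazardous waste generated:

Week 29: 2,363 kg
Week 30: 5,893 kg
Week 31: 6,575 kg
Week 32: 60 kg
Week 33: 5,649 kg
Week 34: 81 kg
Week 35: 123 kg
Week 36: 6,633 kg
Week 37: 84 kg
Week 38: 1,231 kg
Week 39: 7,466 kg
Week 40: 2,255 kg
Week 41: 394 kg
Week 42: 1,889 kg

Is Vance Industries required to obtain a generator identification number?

Week 29–Week 34: 2,363 kg + 5,893 kg + 6,575 kg + 60 kg + 5,649 kg + 81 kg = 20,621 kg (under)
Week 30–Week 35: 5,893 kg + 6,575 kg + 60 kg + 5,649 kg + 81 kg + 123 kg = 18,381 kg (under)
Week 31–Week 36: 6,575 kg + 60 kg + 5,649 kg + 81 kg + 123 kg + 6,633 kg = 19,121 kg (under)
Week 32–Week 37: 60 kg + 5,649 kg + 81 kg + 123 kg + 6,633 kg + 84 kg = 12,630 kg (under)
Week 33–Week 38: 5,649 kg + 81 kg + 123 kg + 6,633 kg + 84 kg + 1,231 kg = 13,801 kg (under)
Week 34–Week 39: 81 kg + 123 kg + 6,633 kg + 84 kg + 1,231 kg + 7,466 kg = 15,618 kg (under)
Week 35–Week 40: 123 kg + 6,633 kg + 84 kg + 1,231 kg + 7,466 kg + 2,255 kg = 17,792 kg (under)
Week 36–Week 41: 6,633 kg + 84 kg + 1,231 kg + 7,466 kg + 2,255 kg + 394 kg = 18,063 kg (under)
Week 37–Week 42: 84 kg + 1,231 kg + 7,466 kg + 2,255 kg + 394 kg + 1,889 kg = 13,319 kg (under)
No window exceeds 22,100 kg.

No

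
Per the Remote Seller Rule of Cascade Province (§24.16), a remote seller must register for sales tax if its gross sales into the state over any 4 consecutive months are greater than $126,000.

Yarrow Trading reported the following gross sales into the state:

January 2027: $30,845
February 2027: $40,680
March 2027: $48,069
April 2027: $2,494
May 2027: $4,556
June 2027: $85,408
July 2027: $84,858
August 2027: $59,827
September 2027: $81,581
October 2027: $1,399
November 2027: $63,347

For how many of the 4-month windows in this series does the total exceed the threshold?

January 2027–April 2027: $30,845 + $40,680 + $48,069 + $2,494 = $122,088 (under)
February 2027–May 2027: $40,680 + $48,069 + $2,494 + $4,556 = $95,799 (under)
March 2027–June 2027: $48,069 + $2,494 + $4,556 + $85,408 = $140,527 (over)
April 2027–July 2027: $2,494 + $4,556 + $85,408 + $84,858 = $177,316 (over)
May 2027–August 2027: $4,556 + $85,408 + $84,858 + $59,827 = $234,649 (over)
June 2027–September 2027: $85,408 + $84,858 + $59,827 + $81,581 = $311,674 (over)
July 2027–October 2027: $84,858 + $59,827 + $81,581 + $1,399 = $227,665 (over)
August 2027–November 2027: $59,827 + $81,581 + $1,399 + $63,347 = $206,154 (over)
6 windows exceed the threshold.

6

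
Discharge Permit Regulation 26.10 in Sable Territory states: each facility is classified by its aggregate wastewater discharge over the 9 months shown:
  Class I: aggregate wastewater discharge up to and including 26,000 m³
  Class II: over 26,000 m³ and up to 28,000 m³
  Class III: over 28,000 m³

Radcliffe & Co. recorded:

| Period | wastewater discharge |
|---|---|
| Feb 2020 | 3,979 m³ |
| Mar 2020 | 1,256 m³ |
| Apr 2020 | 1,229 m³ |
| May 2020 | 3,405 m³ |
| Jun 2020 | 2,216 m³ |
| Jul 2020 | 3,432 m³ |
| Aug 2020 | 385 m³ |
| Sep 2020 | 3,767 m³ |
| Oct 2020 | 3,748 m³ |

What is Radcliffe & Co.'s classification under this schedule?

Class I

Aggregate wastewater discharge: 3,979 m³ + 1,256 m³ + 1,229 m³ + 3,405 m³ + 2,216 m³ + 3,432 m³ + 385 m³ + 3,767 m³ + 3,748 m³ = 23,417 m³.
23,417 m³ ≤ 26,000 m³, so Class I applies.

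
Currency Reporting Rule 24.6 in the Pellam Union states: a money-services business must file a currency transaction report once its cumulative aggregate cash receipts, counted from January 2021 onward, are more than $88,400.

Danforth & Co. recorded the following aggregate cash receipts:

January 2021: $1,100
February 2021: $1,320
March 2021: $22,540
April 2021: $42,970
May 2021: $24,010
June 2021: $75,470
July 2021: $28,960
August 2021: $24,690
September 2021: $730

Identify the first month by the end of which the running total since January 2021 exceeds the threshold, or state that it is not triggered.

Through January 2021: $1,100
Through February 2021: $2,420
Through March 2021: $24,960
Through April 2021: $67,930
Through May 2021: $91,940 ← exceeds threshold

May 2021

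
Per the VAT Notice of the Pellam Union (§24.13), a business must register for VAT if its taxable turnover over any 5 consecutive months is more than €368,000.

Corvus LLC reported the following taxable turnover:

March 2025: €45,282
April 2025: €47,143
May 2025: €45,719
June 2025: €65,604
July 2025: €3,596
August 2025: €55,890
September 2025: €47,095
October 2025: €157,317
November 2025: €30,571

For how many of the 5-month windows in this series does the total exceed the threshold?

March 2025–July 2025: €45,282 + €47,143 + €45,719 + €65,604 + €3,596 = €207,344 (under)
April 2025–August 2025: €47,143 + €45,719 + €65,604 + €3,596 + €55,890 = €217,952 (under)
May 2025–September 2025: €45,719 + €65,604 + €3,596 + €55,890 + €47,095 = €217,904 (under)
June 2025–October 2025: €65,604 + €3,596 + €55,890 + €47,095 + €157,317 = €329,502 (under)
July 2025–November 2025: €3,596 + €55,890 + €47,095 + €157,317 + €30,571 = €294,469 (under)
0 windows exceed the threshold.

0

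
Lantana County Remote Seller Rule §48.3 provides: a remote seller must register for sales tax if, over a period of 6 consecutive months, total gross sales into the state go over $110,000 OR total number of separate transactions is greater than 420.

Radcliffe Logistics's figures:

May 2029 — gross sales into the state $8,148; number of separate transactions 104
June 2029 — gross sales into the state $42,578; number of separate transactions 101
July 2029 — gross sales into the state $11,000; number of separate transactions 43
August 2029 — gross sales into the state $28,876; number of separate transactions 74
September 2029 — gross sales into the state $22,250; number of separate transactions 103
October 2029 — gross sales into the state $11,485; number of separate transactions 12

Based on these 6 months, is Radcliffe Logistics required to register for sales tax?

Total gross sales into the state: $8,148 + $42,578 + $11,000 + $28,876 + $22,250 + $11,485 = $124,337 (> $110,000).
Total number of separate transactions: 104 + 101 + 43 + 74 + 103 + 12 = 437 (> 420).
The test is 'or': at least one threshold is exceeded.

Yes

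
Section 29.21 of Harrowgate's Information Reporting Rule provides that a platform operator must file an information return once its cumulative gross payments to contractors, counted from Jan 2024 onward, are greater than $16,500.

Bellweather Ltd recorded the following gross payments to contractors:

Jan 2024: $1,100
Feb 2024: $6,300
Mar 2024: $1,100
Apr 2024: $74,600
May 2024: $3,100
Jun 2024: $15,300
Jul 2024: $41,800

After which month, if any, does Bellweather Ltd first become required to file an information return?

Apr 2024

Through Jan 2024: $1,100
Through Feb 2024: $7,400
Through Mar 2024: $8,500
Through Apr 2024: $83,100 ← exceeds threshold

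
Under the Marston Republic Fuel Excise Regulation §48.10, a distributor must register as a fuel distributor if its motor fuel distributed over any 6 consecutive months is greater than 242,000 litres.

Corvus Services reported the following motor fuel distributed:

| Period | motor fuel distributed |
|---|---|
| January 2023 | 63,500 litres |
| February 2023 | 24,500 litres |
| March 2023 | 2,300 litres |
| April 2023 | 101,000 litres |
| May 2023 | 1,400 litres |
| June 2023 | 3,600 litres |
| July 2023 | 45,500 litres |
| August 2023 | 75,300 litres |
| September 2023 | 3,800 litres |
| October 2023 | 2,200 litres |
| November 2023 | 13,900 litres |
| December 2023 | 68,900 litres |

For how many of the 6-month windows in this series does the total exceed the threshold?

0

January 2023–June 2023: 63,500 litres + 24,500 litres + 2,300 litres + 101,000 litres + 1,400 litres + 3,600 litres = 196,300 litres (under)
February 2023–July 2023: 24,500 litres + 2,300 litres + 101,000 litres + 1,400 litres + 3,600 litres + 45,500 litres = 178,300 litres (under)
March 2023–August 2023: 2,300 litres + 101,000 litres + 1,400 litres + 3,600 litres + 45,500 litres + 75,300 litres = 229,100 litres (under)
April 2023–September 2023: 101,000 litres + 1,400 litres + 3,600 litres + 45,500 litres + 75,300 litres + 3,800 litres = 230,600 litres (under)
May 2023–October 2023: 1,400 litres + 3,600 litres + 45,500 litres + 75,300 litres + 3,800 litres + 2,200 litres = 131,800 litres (under)
June 2023–November 2023: 3,600 litres + 45,500 litres + 75,300 litres + 3,800 litres + 2,200 litres + 13,900 litres = 144,300 litres (under)
July 2023–December 2023: 45,500 litres + 75,300 litres + 3,800 litres + 2,200 litres + 13,900 litres + 68,900 litres = 209,600 litres (under)
0 windows exceed the threshold.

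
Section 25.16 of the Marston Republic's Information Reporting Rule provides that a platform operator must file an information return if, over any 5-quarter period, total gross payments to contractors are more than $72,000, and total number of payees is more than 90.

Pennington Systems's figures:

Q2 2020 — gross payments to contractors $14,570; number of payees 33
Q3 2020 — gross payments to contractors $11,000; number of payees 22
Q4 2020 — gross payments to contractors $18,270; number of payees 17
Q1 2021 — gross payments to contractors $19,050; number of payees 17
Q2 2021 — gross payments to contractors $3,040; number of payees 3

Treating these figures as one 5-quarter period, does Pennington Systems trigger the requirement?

No

Total gross payments to contractors: $14,570 + $11,000 + $18,270 + $19,050 + $3,040 = $65,930 (≤ $72,000).
Total number of payees: 33 + 22 + 17 + 17 + 3 = 92 (> 90).
The test is 'and': the rule requires both, and at least one is not exceeded.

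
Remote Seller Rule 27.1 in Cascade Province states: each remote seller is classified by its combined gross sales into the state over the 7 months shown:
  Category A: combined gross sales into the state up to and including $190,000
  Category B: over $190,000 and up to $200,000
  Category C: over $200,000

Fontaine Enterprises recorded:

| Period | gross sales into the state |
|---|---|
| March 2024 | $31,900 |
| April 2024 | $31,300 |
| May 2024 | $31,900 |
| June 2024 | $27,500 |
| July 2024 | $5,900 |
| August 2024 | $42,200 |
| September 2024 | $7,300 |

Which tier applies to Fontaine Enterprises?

Category A

Combined gross sales into the state: $31,900 + $31,300 + $31,900 + $27,500 + $5,900 + $42,200 + $7,300 = $178,000.
$178,000 ≤ $190,000, so Category A applies.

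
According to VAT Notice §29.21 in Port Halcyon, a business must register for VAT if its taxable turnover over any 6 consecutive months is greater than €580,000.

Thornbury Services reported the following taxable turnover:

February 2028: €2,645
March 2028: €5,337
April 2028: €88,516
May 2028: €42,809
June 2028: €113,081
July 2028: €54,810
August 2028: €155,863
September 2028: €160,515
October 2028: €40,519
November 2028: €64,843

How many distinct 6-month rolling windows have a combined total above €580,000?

February 2028–July 2028: €2,645 + €5,337 + €88,516 + €42,809 + €113,081 + €54,810 = €307,198 (under)
March 2028–August 2028: €5,337 + €88,516 + €42,809 + €113,081 + €54,810 + €155,863 = €460,416 (under)
April 2028–September 2028: €88,516 + €42,809 + €113,081 + €54,810 + €155,863 + €160,515 = €615,594 (over)
May 2028–October 2028: €42,809 + €113,081 + €54,810 + €155,863 + €160,515 + €40,519 = €567,597 (under)
June 2028–November 2028: €113,081 + €54,810 + €155,863 + €160,515 + €40,519 + €64,843 = €589,631 (over)
2 windows exceed the threshold.

2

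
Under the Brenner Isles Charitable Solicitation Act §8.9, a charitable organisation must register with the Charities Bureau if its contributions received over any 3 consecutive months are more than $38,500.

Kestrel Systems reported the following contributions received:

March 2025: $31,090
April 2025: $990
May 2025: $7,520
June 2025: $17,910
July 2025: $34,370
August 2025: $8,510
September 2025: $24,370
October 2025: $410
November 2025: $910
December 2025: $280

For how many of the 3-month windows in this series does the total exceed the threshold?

March 2025–May 2025: $31,090 + $990 + $7,520 = $39,600 (over)
April 2025–June 2025: $990 + $7,520 + $17,910 = $26,420 (under)
May 2025–July 2025: $7,520 + $17,910 + $34,370 = $59,800 (over)
June 2025–August 2025: $17,910 + $34,370 + $8,510 = $60,790 (over)
July 2025–September 2025: $34,370 + $8,510 + $24,370 = $67,250 (over)
August 2025–October 2025: $8,510 + $24,370 + $410 = $33,290 (under)
September 2025–November 2025: $24,370 + $410 + $910 = $25,690 (under)
October 2025–December 2025: $410 + $910 + $280 = $1,600 (under)
4 windows exceed the threshold.

4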